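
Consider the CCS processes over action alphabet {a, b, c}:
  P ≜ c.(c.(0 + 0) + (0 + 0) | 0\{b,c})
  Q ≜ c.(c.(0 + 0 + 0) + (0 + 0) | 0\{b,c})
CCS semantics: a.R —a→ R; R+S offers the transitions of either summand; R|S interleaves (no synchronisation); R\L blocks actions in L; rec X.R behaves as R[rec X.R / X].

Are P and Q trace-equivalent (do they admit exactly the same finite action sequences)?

trace-equivalent

P's transition system — 3 states:
  s0 = c.(c.(0 + 0) + (0 + 0) | 0\{b,c}) ⊢ -c-> s1
  s1 = c.(0 + 0) + (0 + 0) | 0\{b,c} ⊢ -c-> s2
  s2 = 0 + 0 ⊢ deadlocked
Q's transition system — 3 states:
  t0 = c.(c.(0 + 0 + 0) + (0 + 0) | 0\{b,c}) ⊢ -c-> t1
  t1 = c.(0 + 0 + 0) + (0 + 0) | 0\{b,c} ⊢ -c-> t2
  t2 = 0 + 0 + 0 ⊢ deadlocked
Bisimilarity quotient blocks:
  B0 = {s0, t0}
  B1 = {s1, t1}
  B2 = {s2, t2}
s0 ∈ B0, t0 ∈ B0 → same block
Bisimilar ⇒ trace-equivalent.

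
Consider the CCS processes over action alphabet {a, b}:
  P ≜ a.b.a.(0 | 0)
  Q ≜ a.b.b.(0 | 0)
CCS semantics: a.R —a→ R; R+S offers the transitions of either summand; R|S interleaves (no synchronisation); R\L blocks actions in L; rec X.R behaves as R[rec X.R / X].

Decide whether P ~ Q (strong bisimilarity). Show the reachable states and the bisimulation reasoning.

NO

P's transition system — 4 states:
  p0 = a.b.a.(0 | 0) → ··a··> p1
  p1 = b.a.(0 | 0) → ··b··> p2
  p2 = a.(0 | 0) → ··a··> p3
  p3 = 0 | 0 → stopped
Q's transition system — 4 states:
  q0 = a.b.b.(0 | 0) → ··a··> q1
  q1 = b.b.(0 | 0) → ··b··> q2
  q2 = b.(0 | 0) → ··b··> q3
  q3 = 0 | 0 → stopped
Bisimilarity quotient blocks:
  B0 = {p0}
  B1 = {p1}
  B2 = {p2}
  B3 = {p3, q3}
  B4 = {q0}
  B5 = {q1}
  B6 = {q2}
p0 ∈ B0, q0 ∈ B4 → different blocks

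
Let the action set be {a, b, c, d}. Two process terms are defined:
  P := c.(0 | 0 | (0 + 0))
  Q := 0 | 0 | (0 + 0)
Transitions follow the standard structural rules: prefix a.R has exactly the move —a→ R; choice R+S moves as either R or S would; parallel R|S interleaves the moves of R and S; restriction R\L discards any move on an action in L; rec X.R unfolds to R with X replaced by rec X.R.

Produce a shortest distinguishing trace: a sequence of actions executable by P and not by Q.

c

P's transition system — 2 states:
  m0 = c.(0 | 0 | (0 + 0)) ⊢ --c--▸ m1
  m1 = 0 | 0 | (0 + 0) ⊢ ·
Q's transition system — 1 states:
  n0 = 0 | 0 | (0 + 0) ⊢ ·
Executing c from P (initial set {m0}):
  after c @ step 1: {m1}
  — P admits the full trace.
Executing c from Q (initial set {n0}):
  after c @ step 1: ∅ (Q stuck)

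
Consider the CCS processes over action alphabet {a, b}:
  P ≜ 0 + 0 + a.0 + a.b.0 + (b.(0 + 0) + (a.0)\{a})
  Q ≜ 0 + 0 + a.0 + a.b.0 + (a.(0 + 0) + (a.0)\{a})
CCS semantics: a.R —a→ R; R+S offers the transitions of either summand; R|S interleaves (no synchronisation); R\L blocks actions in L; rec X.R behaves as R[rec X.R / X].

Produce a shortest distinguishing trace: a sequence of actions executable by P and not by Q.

b

Reachable graph of P (4 states):
  s0 = 0 + 0 + a.0 + a.b.0 + (b.(0 + 0) + (a.0)\{a}) → -a-> s1, -a-> s2, -b-> s3
  s1 = 0 → deadlocked
  s2 = b.0 → -b-> s1
  s3 = 0 + 0 → deadlocked
Reachable graph of Q (4 states):
  t0 = 0 + 0 + a.0 + a.b.0 + (a.(0 + 0) + (a.0)\{a}) → -a-> t1, -a-> t2, -a-> t3
  t1 = 0 → deadlocked
  t2 = 0 + 0 → deadlocked
  t3 = b.0 → -b-> t1
Trace ⟨b⟩ through P, begin at {s0}:
  step 1 (b): {s3}
  — P admits the full trace.
Trace ⟨b⟩ through Q, begin at {t0}:
  step 1 (b): ∅ (Q stuck)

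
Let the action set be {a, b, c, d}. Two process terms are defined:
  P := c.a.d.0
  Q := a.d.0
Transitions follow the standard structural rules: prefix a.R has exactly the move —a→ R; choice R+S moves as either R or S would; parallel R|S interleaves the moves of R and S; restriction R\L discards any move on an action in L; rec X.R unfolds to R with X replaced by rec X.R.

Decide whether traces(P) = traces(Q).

NO — witness ⟨c⟩

Reachable graph of P (4 states):
  p0 = c.a.d.0 has moves —c→ p1
  p1 = a.d.0 has moves —a→ p2
  p2 = d.0 has moves —d→ p3
  p3 = 0 has moves ∅
Reachable graph of Q (3 states):
  q0 = a.d.0 has moves —a→ q1
  q1 = d.0 has moves —d→ q2
  q2 = 0 has moves ∅
Trace ⟨c⟩ through P, begin at {p0}:
  [1] c ⇒ {p1}
  ✓ P
Trace ⟨c⟩ through Q, begin at {q0}:
  [1] c ⇒ ∅  — Q cannot continue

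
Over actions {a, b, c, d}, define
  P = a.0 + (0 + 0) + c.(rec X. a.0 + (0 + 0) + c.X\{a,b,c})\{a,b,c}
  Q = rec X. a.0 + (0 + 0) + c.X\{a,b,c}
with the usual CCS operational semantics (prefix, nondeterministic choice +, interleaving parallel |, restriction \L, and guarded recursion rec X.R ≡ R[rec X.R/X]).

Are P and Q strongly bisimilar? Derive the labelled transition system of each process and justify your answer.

LTS(P): 3 reachable states
  s0 = a.0 + (0 + 0) + c.(rec X. a.0 + (0 + 0) + c.X\{a,b,c})\{a,b,c} has moves =a=> s1, =c=> s2
  s1 = 0 has moves ·
  s2 = (rec X. a.0 + (0 + 0) + c.X\{a,b,c})\{a,b,c} has moves ·
LTS(Q): 3 reachable states
  t0 = rec X. a.0 + (0 + 0) + c.X\{a,b,c} has moves =a=> t1, =c=> t2
  t1 = 0 has moves ·
  t2 = (rec X. a.0 + (0 + 0) + c.X\{a,b,c})\{a,b,c} has moves ·
Partition-refinement fixed point:
  B0 = {s0, t0}
  B1 = {s1, s2, t1, t2}
s0 ∈ B0, t0 ∈ B0 → same block

P ~ Q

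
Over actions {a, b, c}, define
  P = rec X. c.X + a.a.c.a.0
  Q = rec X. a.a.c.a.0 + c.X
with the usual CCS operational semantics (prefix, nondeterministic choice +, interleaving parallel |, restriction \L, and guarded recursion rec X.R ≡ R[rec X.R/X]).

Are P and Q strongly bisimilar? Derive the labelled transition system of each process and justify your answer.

P's transition system — 5 states:
  s0 = rec X. c.X + a.a.c.a.0 | --a--▸ s1, --c--▸ s0
  s1 = a.c.a.0 | --a--▸ s2
  s2 = c.a.0 | --c--▸ s3
  s3 = a.0 | --a--▸ s4
  s4 = 0 | deadlocked
Q's transition system — 5 states:
  t0 = rec X. a.a.c.a.0 + c.X | --a--▸ t1, --c--▸ t0
  t1 = a.c.a.0 | --a--▸ t2
  t2 = c.a.0 | --c--▸ t3
  t3 = a.0 | --a--▸ t4
  t4 = 0 | deadlocked
Coarsest stable partition (strong bisimilarity classes):
  B0 = {s0, t0}
  B1 = {s1, t1}
  B2 = {s2, t2}
  B3 = {s3, t3}
  B4 = {s4, t4}
s0 ∈ B0, t0 ∈ B0 → same block

YES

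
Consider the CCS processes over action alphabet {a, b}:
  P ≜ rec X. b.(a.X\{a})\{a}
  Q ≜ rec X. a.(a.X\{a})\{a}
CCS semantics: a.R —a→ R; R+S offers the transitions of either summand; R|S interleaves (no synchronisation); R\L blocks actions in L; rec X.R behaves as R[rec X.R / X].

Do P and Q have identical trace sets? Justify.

LTS(P): 2 reachable states
  s0 = rec X. b.(a.X\{a})\{a} | -b-> s1
  s1 = (a.(rec X. b.(a.X\{a})\{a})\{a})\{a} | ∅
LTS(Q): 2 reachable states
  t0 = rec X. a.(a.X\{a})\{a} | -a-> t1
  t1 = (a.(rec X. a.(a.X\{a})\{a})\{a})\{a} | ∅
Executing b from P (initial set {s0}):
  [1] b ⇒ {s1}
  ✓ P
Executing b from Q (initial set {t0}):
  [1] b ⇒ no successor for Q

trace-distinct — witness ⟨b⟩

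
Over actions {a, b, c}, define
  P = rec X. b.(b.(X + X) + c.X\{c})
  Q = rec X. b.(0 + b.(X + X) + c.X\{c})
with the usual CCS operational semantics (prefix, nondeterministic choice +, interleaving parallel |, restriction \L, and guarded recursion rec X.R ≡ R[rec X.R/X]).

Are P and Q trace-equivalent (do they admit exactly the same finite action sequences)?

YES

Reachable graph of P (6 states):
  m0 = rec X. b.(b.(X + X) + c.X\{c}) :: ··b··> m1
  m1 = b.((rec X. b.(b.(X + X) + c.X\{c})) + (rec X. b.(b.(X + X) + c.X\{c}))) + c.(rec X. b.(b.(X + X) + c.X\{c}))\{c} :: ··b··> m2, ··c··> m3
  m2 = (rec X. b.(b.(X + X) + c.X\{c})) + (rec X. b.(b.(X + X) + c.X\{c})) :: ··b··> m1
  m3 = (rec X. b.(b.(X + X) + c.X\{c}))\{c} :: ··b··> m4
  m4 = (b.((rec X. b.(b.(X + X) + c.X\{c})) + (rec X. b.(b.(X + X) + c.X\{c}))) + c.(rec X. b.(b.(X + X) + c.X\{c}))\{c})\{c} :: ··b··> m5
  m5 = ((rec X. b.(b.(X + X) + c.X\{c})) + (rec X. b.(b.(X + X) + c.X\{c})))\{c} :: ··b··> m4
Reachable graph of Q (6 states):
  n0 = rec X. b.(0 + b.(X + X) + c.X\{c}) :: ··b··> n1
  n1 = 0 + b.((rec X. b.(0 + b.(X + X) + c.X\{c})) + (rec X. b.(0 + b.(X + X) + c.X\{c}))) + c.(rec X. b.(0 + b.(X + X) + c.X\{c}))\{c} :: ··b··> n2, ··c··> n3
  n2 = (rec X. b.(0 + b.(X + X) + c.X\{c})) + (rec X. b.(0 + b.(X + X) + c.X\{c})) :: ··b··> n1
  n3 = (rec X. b.(0 + b.(X + X) + c.X\{c}))\{c} :: ··b··> n4
  n4 = (0 + b.((rec X. b.(0 + b.(X + X) + c.X\{c})) + (rec X. b.(0 + b.(X + X) + c.X\{c}))) + c.(rec X. b.(0 + b.(X + X) + c.X\{c}))\{c})\{c} :: ··b··> n5
  n5 = ((rec X. b.(0 + b.(X + X) + c.X\{c})) + (rec X. b.(0 + b.(X + X) + c.X\{c})))\{c} :: ··b··> n4
Partition-refinement fixed point:
  B0 = {m0, m2, n0, n2}
  B1 = {m1, n1}
  B2 = {m3, m4, m5, n3, n4, n5}
m0 ∈ B0, n0 ∈ B0 → same block
Bisimilar ⇒ trace-equivalent.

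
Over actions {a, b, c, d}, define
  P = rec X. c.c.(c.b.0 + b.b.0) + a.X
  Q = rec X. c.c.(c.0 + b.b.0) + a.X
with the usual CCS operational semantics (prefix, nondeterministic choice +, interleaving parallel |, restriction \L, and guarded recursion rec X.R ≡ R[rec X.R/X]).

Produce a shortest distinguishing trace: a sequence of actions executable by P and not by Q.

cccb

LTS(P): 5 reachable states
  u0 = rec X. c.c.(c.b.0 + b.b.0) + a.X | —a→ u0, —c→ u1
  u1 = c.(c.b.0 + b.b.0) | —c→ u2
  u2 = c.b.0 + b.b.0 | —b→ u3, —c→ u3
  u3 = b.0 | —b→ u4
  u4 = 0 | ·
LTS(Q): 5 reachable states
  v0 = rec X. c.c.(c.0 + b.b.0) + a.X | —a→ v0, —c→ v1
  v1 = c.(c.0 + b.b.0) | —c→ v2
  v2 = c.0 + b.b.0 | —b→ v3, —c→ v4
  v3 = b.0 | —b→ v4
  v4 = 0 | ·
Trace ⟨cccb⟩ through P, begin at {u0}:
  [1] c ⇒ {u1}
  [2] c ⇒ {u2}
  [3] c ⇒ {u3}
  [4] b ⇒ {u4}
  ✓ P
Trace ⟨cccb⟩ through Q, begin at {v0}:
  [1] c ⇒ {v1}
  [2] c ⇒ {v2}
  [3] c ⇒ {v4}
  [4] b ⇒ ∅ (Q stuck)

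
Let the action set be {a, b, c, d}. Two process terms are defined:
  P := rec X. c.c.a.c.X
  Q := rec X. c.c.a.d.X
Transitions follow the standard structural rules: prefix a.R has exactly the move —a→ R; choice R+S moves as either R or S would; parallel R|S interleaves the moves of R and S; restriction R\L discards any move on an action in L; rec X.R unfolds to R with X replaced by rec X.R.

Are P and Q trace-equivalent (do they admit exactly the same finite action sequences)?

trace-distinct — witness ⟨ccac⟩

Reachable graph of P (4 states):
  p0 = rec X. c.c.a.c.X ⊢ —c→ p1
  p1 = c.a.c.(rec X. c.c.a.c.X) ⊢ —c→ p2
  p2 = a.c.(rec X. c.c.a.c.X) ⊢ —a→ p3
  p3 = c.(rec X. c.c.a.c.X) ⊢ —c→ p0
Reachable graph of Q (4 states):
  q0 = rec X. c.c.a.d.X ⊢ —c→ q1
  q1 = c.a.d.(rec X. c.c.a.d.X) ⊢ —c→ q2
  q2 = a.d.(rec X. c.c.a.d.X) ⊢ —a→ q3
  q3 = d.(rec X. c.c.a.d.X) ⊢ —d→ q0
Run σ = ⟨ccac⟩ on P: start {p0}
  [1] c ⇒ {p1}
  [2] c ⇒ {p2}
  [3] a ⇒ {p3}
  [4] c ⇒ {p0}
  ✓ P
Run σ = ⟨ccac⟩ on Q: start {q0}
  [1] c ⇒ {q1}
  [2] c ⇒ {q2}
  [3] a ⇒ {q3}
  [4] c ⇒ no successor for Q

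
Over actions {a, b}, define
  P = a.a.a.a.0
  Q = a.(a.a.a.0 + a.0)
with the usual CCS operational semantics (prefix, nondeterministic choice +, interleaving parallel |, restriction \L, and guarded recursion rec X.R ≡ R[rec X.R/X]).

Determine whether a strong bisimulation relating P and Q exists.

not bisimilar

Reachable graph of P (5 states):
  m0 = a.a.a.a.0 | —a→ m1
  m1 = a.a.a.0 | —a→ m2
  m2 = a.a.0 | —a→ m3
  m3 = a.0 | —a→ m4
  m4 = 0 | stopped
Reachable graph of Q (5 states):
  n0 = a.(a.a.a.0 + a.0) | —a→ n1
  n1 = a.a.a.0 + a.0 | —a→ n2, —a→ n3
  n2 = 0 | stopped
  n3 = a.a.0 | —a→ n4
  n4 = a.0 | —a→ n2
Bisimilarity quotient blocks:
  B0 = {m0}
  B1 = {m1}
  B2 = {m2, n3}
  B3 = {m3, n4}
  B4 = {m4, n2}
  B5 = {n0}
  B6 = {n1}
m0 ∈ B0, n0 ∈ B5 → different blocks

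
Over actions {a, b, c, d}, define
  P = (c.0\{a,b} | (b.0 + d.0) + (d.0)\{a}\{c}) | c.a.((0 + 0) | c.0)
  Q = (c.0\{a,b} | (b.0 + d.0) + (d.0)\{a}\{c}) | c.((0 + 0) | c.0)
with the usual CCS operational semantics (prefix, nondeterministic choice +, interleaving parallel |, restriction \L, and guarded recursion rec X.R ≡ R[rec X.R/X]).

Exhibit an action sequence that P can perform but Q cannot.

ca

Reachable graph of P (20 states):
  m0 = (c.0\{a,b} | (b.0 + d.0) + (d.0)\{a}\{c}) | c.a.((0 + 0) | c.0) has moves --b--▸ m1, --c--▸ m2, --c--▸ m3, --d--▸ m1, --d--▸ m4
  m1 = c.0\{a,b} | 0 | c.a.((0 + 0) | c.0) has moves --c--▸ m5, --c--▸ m6
  m2 = (c.0\{a,b} | (b.0 + d.0) + (d.0)\{a}\{c}) | a.((0 + 0) | c.0) has moves --a--▸ m7, --b--▸ m6, --c--▸ m8, --d--▸ m6, --d--▸ m9
  m3 = 0\{a,b} | (b.0 + d.0) | c.a.((0 + 0) | c.0) has moves --b--▸ m5, --c--▸ m8, --d--▸ m5
  m4 = 0\{a}\{c} | c.a.((0 + 0) | c.0) has moves --c--▸ m9
  m5 = 0\{a,b} | 0 | c.a.((0 + 0) | c.0) has moves --c--▸ m10
  m6 = c.0\{a,b} | 0 | a.((0 + 0) | c.0) has moves --a--▸ m11, --c--▸ m10
  m7 = (c.0\{a,b} | (b.0 + d.0) + (d.0)\{a}\{c}) | ((0 + 0) | c.0) has moves --b--▸ m11, --c--▸ m12, --c--▸ m13, --d--▸ m11, --d--▸ m14
  m8 = 0\{a,b} | (b.0 + d.0) | a.((0 + 0) | c.0) has moves --a--▸ m13, --b--▸ m10, --d--▸ m10
  m9 = 0\{a}\{c} | a.((0 + 0) | c.0) has moves --a--▸ m14
  m10 = 0\{a,b} | 0 | a.((0 + 0) | c.0) has moves --a--▸ m15
  m11 = c.0\{a,b} | 0 | ((0 + 0) | c.0) has moves --c--▸ m15, --c--▸ m16
  m12 = (c.0\{a,b} | (b.0 + d.0) + (d.0)\{a}\{c}) | ((0 + 0) | 0) has moves --b--▸ m16, --c--▸ m17, --d--▸ m16, --d--▸ m18
  m13 = 0\{a,b} | (b.0 + d.0) | ((0 + 0) | c.0) has moves --b--▸ m15, --c--▸ m17, --d--▸ m15
  m14 = 0\{a}\{c} | ((0 + 0) | c.0) has moves --c--▸ m18
  m15 = 0\{a,b} | 0 | ((0 + 0) | c.0) has moves --c--▸ m19
  m16 = c.0\{a,b} | 0 | ((0 + 0) | 0) has moves --c--▸ m19
  m17 = 0\{a,b} | (b.0 + d.0) | ((0 + 0) | 0) has moves --b--▸ m19, --d--▸ m19
  m18 = 0\{a}\{c} | ((0 + 0) | 0) has moves deadlocked
  m19 = 0\{a,b} | 0 | ((0 + 0) | 0) has moves deadlocked
Reachable graph of Q (15 states):
  n0 = (c.0\{a,b} | (b.0 + d.0) + (d.0)\{a}\{c}) | c.((0 + 0) | c.0) has moves --b--▸ n1, --c--▸ n2, --c--▸ n3, --d--▸ n1, --d--▸ n4
  n1 = c.0\{a,b} | 0 | c.((0 + 0) | c.0) has moves --c--▸ n5, --c--▸ n6
  n2 = (c.0\{a,b} | (b.0 + d.0) + (d.0)\{a}\{c}) | ((0 + 0) | c.0) has moves --b--▸ n6, --c--▸ n7, --c--▸ n8, --d--▸ n6, --d--▸ n9
  n3 = 0\{a,b} | (b.0 + d.0) | c.((0 + 0) | c.0) has moves --b--▸ n5, --c--▸ n8, --d--▸ n5
  n4 = 0\{a}\{c} | c.((0 + 0) | c.0) has moves --c--▸ n9
  n5 = 0\{a,b} | 0 | c.((0 + 0) | c.0) has moves --c--▸ n10
  n6 = c.0\{a,b} | 0 | ((0 + 0) | c.0) has moves --c--▸ n10, --c--▸ n11
  n7 = (c.0\{a,b} | (b.0 + d.0) + (d.0)\{a}\{c}) | ((0 + 0) | 0) has moves --b--▸ n11, --c--▸ n12, --d--▸ n11, --d--▸ n13
  n8 = 0\{a,b} | (b.0 + d.0) | ((0 + 0) | c.0) has moves --b--▸ n10, --c--▸ n12, --d--▸ n10
  n9 = 0\{a}\{c} | ((0 + 0) | c.0) has moves --c--▸ n13
  n10 = 0\{a,b} | 0 | ((0 + 0) | c.0) has moves --c--▸ n14
  n11 = c.0\{a,b} | 0 | ((0 + 0) | 0) has moves --c--▸ n14
  n12 = 0\{a,b} | (b.0 + d.0) | ((0 + 0) | 0) has moves --b--▸ n14, --d--▸ n14
  n13 = 0\{a}\{c} | ((0 + 0) | 0) has moves deadlocked
  n14 = 0\{a,b} | 0 | ((0 + 0) | 0) has moves deadlocked
Executing ca from P (initial set {m0}):
  [1] c ⇒ {m2, m3}
  [2] a ⇒ {m7}
  — P admits the full trace.
Executing ca from Q (initial set {n0}):
  [1] c ⇒ {n2, n3}
  [2] a ⇒ ∅ (Q stuck)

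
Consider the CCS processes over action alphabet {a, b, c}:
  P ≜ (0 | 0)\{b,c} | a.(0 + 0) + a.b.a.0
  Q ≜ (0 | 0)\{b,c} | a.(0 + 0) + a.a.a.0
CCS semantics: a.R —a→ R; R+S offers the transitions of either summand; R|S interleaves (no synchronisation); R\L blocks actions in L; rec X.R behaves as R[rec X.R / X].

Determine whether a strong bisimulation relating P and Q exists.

NO

P's transition system — 5 states:
  m0 = (0 | 0)\{b,c} | a.(0 + 0) + a.b.a.0 → =a=> m1, =a=> m2
  m1 = (0 | 0)\{b,c} | (0 + 0) → ·
  m2 = b.a.0 → =b=> m3
  m3 = a.0 → =a=> m4
  m4 = 0 → ·
Q's transition system — 5 states:
  n0 = (0 | 0)\{b,c} | a.(0 + 0) + a.a.a.0 → =a=> n1, =a=> n2
  n1 = (0 | 0)\{b,c} | (0 + 0) → ·
  n2 = a.a.0 → =a=> n3
  n3 = a.0 → =a=> n4
  n4 = 0 → ·
Bisimilarity quotient blocks:
  B0 = {m0}
  B1 = {m1, m4, n1, n4}
  B2 = {m2}
  B3 = {m3, n3}
  B4 = {n0}
  B5 = {n2}
m0 ∈ B0, n0 ∈ B4 → different blocks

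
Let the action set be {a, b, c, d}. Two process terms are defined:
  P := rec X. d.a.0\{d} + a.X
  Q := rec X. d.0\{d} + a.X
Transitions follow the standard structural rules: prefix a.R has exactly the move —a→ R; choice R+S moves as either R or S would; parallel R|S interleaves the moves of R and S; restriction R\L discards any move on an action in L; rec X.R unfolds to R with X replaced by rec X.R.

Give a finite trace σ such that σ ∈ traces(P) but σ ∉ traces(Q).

da

P's transition system — 3 states:
  p0 = rec X. d.a.0\{d} + a.X ⊢ =a=> p0, =d=> p1
  p1 = a.0\{d} ⊢ =a=> p2
  p2 = 0\{d} ⊢ (no moves)
Q's transition system — 2 states:
  q0 = rec X. d.0\{d} + a.X ⊢ =a=> q0, =d=> q1
  q1 = 0\{d} ⊢ (no moves)
Trace ⟨da⟩ through P, begin at {p0}:
  [1] d ⇒ {p1}
  [2] a ⇒ {p2}
  P completes σ.
Trace ⟨da⟩ through Q, begin at {q0}:
  [1] d ⇒ {q1}
  [2] a ⇒ ∅ (Q stuck)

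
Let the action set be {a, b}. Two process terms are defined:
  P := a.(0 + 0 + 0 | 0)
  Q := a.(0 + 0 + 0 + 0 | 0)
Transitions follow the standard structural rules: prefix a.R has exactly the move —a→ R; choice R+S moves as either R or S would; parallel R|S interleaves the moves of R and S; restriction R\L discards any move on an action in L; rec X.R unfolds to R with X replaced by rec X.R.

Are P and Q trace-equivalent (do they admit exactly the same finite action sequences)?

P's transition system — 2 states:
  m0 = a.(0 + 0 + 0 | 0) :: ··a··> m1
  m1 = 0 + 0 + 0 | 0 :: ·
Q's transition system — 2 states:
  n0 = a.(0 + 0 + 0 + 0 | 0) :: ··a··> n1
  n1 = 0 + 0 + 0 + 0 | 0 :: ·
Partition-refinement fixed point:
  B0 = {m0, n0}
  B1 = {m1, n1}
m0 ∈ B0, n0 ∈ B0 → same block
Bisimilar ⇒ trace-equivalent.

traces(P) = traces(Q)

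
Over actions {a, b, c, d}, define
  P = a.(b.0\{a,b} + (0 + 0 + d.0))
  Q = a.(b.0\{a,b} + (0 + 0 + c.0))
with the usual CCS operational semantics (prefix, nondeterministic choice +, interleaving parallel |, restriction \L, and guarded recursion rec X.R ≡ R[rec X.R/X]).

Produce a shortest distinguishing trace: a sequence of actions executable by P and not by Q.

ad

LTS(P): 4 reachable states
  p0 = a.(b.0\{a,b} + (0 + 0 + d.0)) :: -a-> p1
  p1 = b.0\{a,b} + (0 + 0 + d.0) :: -b-> p2, -d-> p3
  p2 = 0\{a,b} :: ∅
  p3 = 0 :: ∅
LTS(Q): 4 reachable states
  q0 = a.(b.0\{a,b} + (0 + 0 + c.0)) :: -a-> q1
  q1 = b.0\{a,b} + (0 + 0 + c.0) :: -b-> q2, -c-> q3
  q2 = 0\{a,b} :: ∅
  q3 = 0 :: ∅
Trace ⟨ad⟩ through P, begin at {p0}:
  step 1 (a): {p1}
  step 2 (d): {p3}
  P completes σ.
Trace ⟨ad⟩ through Q, begin at {q0}:
  step 1 (a): {q1}
  step 2 (d): ∅ (Q stuck)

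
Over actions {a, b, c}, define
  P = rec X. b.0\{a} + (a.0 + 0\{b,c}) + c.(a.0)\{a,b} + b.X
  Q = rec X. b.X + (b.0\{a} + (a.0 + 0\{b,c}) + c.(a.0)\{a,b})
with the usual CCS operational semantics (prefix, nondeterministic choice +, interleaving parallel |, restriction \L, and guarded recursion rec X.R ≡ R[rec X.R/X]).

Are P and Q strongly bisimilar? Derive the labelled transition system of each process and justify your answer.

P ~ Q

Reachable graph of P (4 states):
  u0 = rec X. b.0\{a} + (a.0 + 0\{b,c}) + c.(a.0)\{a,b} + b.X has moves -a-> u1, -b-> u0, -b-> u2, -c-> u3
  u1 = 0 has moves deadlocked
  u2 = 0\{a} has moves deadlocked
  u3 = (a.0)\{a,b} has moves deadlocked
Reachable graph of Q (4 states):
  v0 = rec X. b.X + (b.0\{a} + (a.0 + 0\{b,c}) + c.(a.0)\{a,b}) has moves -a-> v1, -b-> v0, -b-> v2, -c-> v3
  v1 = 0 has moves deadlocked
  v2 = 0\{a} has moves deadlocked
  v3 = (a.0)\{a,b} has moves deadlocked
Bisimilarity quotient blocks:
  B0 = {u0, v0}
  B1 = {u1, u2, u3, v1, v2, v3}
u0 ∈ B0, v0 ∈ B0 → same block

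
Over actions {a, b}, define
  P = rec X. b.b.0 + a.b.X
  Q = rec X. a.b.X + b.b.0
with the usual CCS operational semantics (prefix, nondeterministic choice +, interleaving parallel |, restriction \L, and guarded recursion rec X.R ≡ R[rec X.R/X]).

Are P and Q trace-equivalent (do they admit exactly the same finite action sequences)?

LTS(P): 4 reachable states
  m0 = rec X. b.b.0 + a.b.X :: -a-> m1, -b-> m2
  m1 = b.(rec X. b.b.0 + a.b.X) :: -b-> m0
  m2 = b.0 :: -b-> m3
  m3 = 0 :: deadlocked
LTS(Q): 4 reachable states
  n0 = rec X. a.b.X + b.b.0 :: -a-> n1, -b-> n2
  n1 = b.(rec X. a.b.X + b.b.0) :: -b-> n0
  n2 = b.0 :: -b-> n3
  n3 = 0 :: deadlocked
Bisimilarity quotient blocks:
  B0 = {m0, n0}
  B1 = {m2, n2}
  B2 = {m3, n3}
  B3 = {m1, n1}
m0 ∈ B0, n0 ∈ B0 → same block
Bisimilar ⇒ trace-equivalent.

YES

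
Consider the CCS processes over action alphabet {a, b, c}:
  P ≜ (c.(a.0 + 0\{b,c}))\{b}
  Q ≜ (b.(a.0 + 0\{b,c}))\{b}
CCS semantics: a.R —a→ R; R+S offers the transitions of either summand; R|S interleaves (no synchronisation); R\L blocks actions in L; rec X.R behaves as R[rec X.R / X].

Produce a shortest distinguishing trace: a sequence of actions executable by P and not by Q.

LTS(P): 3 reachable states
  u0 = (c.(a.0 + 0\{b,c}))\{b} ⊢ --c--▸ u1
  u1 = (a.0 + 0\{b,c})\{b} ⊢ --a--▸ u2
  u2 = 0\{b} ⊢ stopped
LTS(Q): 1 reachable states
  v0 = (b.(a.0 + 0\{b,c}))\{b} ⊢ stopped
Trace ⟨c⟩ through P, begin at {u0}:
  step 1 (c): {u1}
  P completes σ.
Trace ⟨c⟩ through Q, begin at {v0}:
  step 1 (c): no successor for Q

c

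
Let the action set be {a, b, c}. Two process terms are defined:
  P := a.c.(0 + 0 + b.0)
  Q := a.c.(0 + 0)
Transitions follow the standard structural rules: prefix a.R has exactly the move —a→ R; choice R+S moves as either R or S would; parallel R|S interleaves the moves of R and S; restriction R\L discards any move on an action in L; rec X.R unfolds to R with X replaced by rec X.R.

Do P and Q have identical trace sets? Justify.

NO — witness ⟨acb⟩

Reachable graph of P (4 states):
  m0 = a.c.(0 + 0 + b.0) has moves --a--▸ m1
  m1 = c.(0 + 0 + b.0) has moves --c--▸ m2
  m2 = 0 + 0 + b.0 has moves --b--▸ m3
  m3 = 0 has moves ·
Reachable graph of Q (3 states):
  n0 = a.c.(0 + 0) has moves --a--▸ n1
  n1 = c.(0 + 0) has moves --c--▸ n2
  n2 = 0 + 0 has moves ·
Run σ = ⟨acb⟩ on P: start {m0}
  after a @ step 1: {m1}
  after c @ step 2: {m2}
  after b @ step 3: {m3}
  — P admits the full trace.
Run σ = ⟨acb⟩ on Q: start {n0}
  after a @ step 1: {n1}
  after c @ step 2: {n2}
  after b @ step 3: no successor for Q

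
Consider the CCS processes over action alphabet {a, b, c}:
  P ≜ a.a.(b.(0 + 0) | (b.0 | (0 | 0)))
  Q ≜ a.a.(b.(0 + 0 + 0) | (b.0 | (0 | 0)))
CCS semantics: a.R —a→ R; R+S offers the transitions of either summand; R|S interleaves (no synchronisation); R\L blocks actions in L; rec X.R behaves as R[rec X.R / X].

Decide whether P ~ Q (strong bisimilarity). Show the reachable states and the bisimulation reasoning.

LTS(P): 6 reachable states
  m0 = a.a.(b.(0 + 0) | (b.0 | (0 | 0))) → —a→ m1
  m1 = a.(b.(0 + 0) | (b.0 | (0 | 0))) → —a→ m2
  m2 = b.(0 + 0) | (b.0 | (0 | 0)) → —b→ m3, —b→ m4
  m3 = (0 + 0) | (b.0 | (0 | 0)) → —b→ m5
  m4 = b.(0 + 0) | (0 | (0 | 0)) → —b→ m5
  m5 = (0 + 0) | (0 | (0 | 0)) → stopped
LTS(Q): 6 reachable states
  n0 = a.a.(b.(0 + 0 + 0) | (b.0 | (0 | 0))) → —a→ n1
  n1 = a.(b.(0 + 0 + 0) | (b.0 | (0 | 0))) → —a→ n2
  n2 = b.(0 + 0 + 0) | (b.0 | (0 | 0)) → —b→ n3, —b→ n4
  n3 = (0 + 0 + 0) | (b.0 | (0 | 0)) → —b→ n5
  n4 = b.(0 + 0 + 0) | (0 | (0 | 0)) → —b→ n5
  n5 = (0 + 0 + 0) | (0 | (0 | 0)) → stopped
Partition-refinement fixed point:
  B0 = {m0, n0}
  B1 = {m1, n1}
  B2 = {m2, n2}
  B3 = {m3, m4, n3, n4}
  B4 = {m5, n5}
m0 ∈ B0, n0 ∈ B0 → same block

YES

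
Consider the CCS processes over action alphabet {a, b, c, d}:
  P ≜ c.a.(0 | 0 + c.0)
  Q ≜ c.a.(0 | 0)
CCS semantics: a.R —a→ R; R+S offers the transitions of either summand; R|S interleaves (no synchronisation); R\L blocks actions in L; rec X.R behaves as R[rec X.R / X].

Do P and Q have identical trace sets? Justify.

traces(P) ≠ traces(Q) — witness ⟨cac⟩

Reachable graph of P (4 states):
  p0 = c.a.(0 | 0 + c.0) has moves —c→ p1
  p1 = a.(0 | 0 + c.0) has moves —a→ p2
  p2 = 0 | 0 + c.0 has moves —c→ p3
  p3 = 0 has moves ∅
Reachable graph of Q (3 states):
  q0 = c.a.(0 | 0) has moves —c→ q1
  q1 = a.(0 | 0) has moves —a→ q2
  q2 = 0 | 0 has moves ∅
Trace ⟨cac⟩ through P, begin at {p0}:
  [1] c ⇒ {p1}
  [2] a ⇒ {p2}
  [3] c ⇒ {p3}
  ✓ P
Trace ⟨cac⟩ through Q, begin at {q0}:
  [1] c ⇒ {q1}
  [2] a ⇒ {q2}
  [3] c ⇒ ∅  — Q cannot continue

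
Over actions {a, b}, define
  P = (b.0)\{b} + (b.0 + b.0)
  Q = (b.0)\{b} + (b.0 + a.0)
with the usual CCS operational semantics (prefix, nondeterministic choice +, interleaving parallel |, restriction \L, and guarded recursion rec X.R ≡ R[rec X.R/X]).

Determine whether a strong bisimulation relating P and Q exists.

LTS(P): 2 reachable states
  p0 = (b.0)\{b} + (b.0 + b.0) ⊢ ··b··> p1
  p1 = 0 ⊢ ∅
LTS(Q): 2 reachable states
  q0 = (b.0)\{b} + (b.0 + a.0) ⊢ ··a··> q1, ··b··> q1
  q1 = 0 ⊢ ∅
Coarsest stable partition (strong bisimilarity classes):
  B0 = {p0}
  B1 = {p1, q1}
  B2 = {q0}
p0 ∈ B0, q0 ∈ B2 → different blocks

not bisimilar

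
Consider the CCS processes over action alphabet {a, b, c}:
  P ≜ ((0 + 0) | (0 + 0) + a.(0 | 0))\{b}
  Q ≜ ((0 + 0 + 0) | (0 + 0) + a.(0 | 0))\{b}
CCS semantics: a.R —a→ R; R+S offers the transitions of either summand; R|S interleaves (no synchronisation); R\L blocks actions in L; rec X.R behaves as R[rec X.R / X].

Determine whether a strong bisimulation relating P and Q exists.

bisimilar

Reachable graph of P (2 states):
  u0 = ((0 + 0) | (0 + 0) + a.(0 | 0))\{b} ⊢ ··a··> u1
  u1 = (0 | 0)\{b} ⊢ ∅
Reachable graph of Q (2 states):
  v0 = ((0 + 0 + 0) | (0 + 0) + a.(0 | 0))\{b} ⊢ ··a··> v1
  v1 = (0 | 0)\{b} ⊢ ∅
Partition-refinement fixed point:
  B0 = {u0, v0}
  B1 = {u1, v1}
u0 ∈ B0, v0 ∈ B0 → same block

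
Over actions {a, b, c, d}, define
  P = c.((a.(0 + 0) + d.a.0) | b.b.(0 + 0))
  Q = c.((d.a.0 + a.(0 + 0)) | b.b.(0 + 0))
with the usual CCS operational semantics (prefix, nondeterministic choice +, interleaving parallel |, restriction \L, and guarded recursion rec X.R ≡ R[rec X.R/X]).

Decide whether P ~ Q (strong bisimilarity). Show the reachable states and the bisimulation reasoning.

P ~ Q

P's transition system — 13 states:
  p0 = c.((a.(0 + 0) + d.a.0) | b.b.(0 + 0)) ⊢ =c=> p1
  p1 = (a.(0 + 0) + d.a.0) | b.b.(0 + 0) ⊢ =a=> p2, =b=> p3, =d=> p4
  p2 = (0 + 0) | b.b.(0 + 0) ⊢ =b=> p5
  p3 = (a.(0 + 0) + d.a.0) | b.(0 + 0) ⊢ =a=> p5, =b=> p6, =d=> p7
  p4 = a.0 | b.b.(0 + 0) ⊢ =a=> p8, =b=> p7
  p5 = (0 + 0) | b.(0 + 0) ⊢ =b=> p9
  p6 = (a.(0 + 0) + d.a.0) | (0 + 0) ⊢ =a=> p9, =d=> p10
  p7 = a.0 | b.(0 + 0) ⊢ =a=> p11, =b=> p10
  p8 = 0 | b.b.(0 + 0) ⊢ =b=> p11
  p9 = (0 + 0) | (0 + 0) ⊢ (no moves)
  p10 = a.0 | (0 + 0) ⊢ =a=> p12
  p11 = 0 | b.(0 + 0) ⊢ =b=> p12
  p12 = 0 | (0 + 0) ⊢ (no moves)
Q's transition system — 13 states:
  q0 = c.((d.a.0 + a.(0 + 0)) | b.b.(0 + 0)) ⊢ =c=> q1
  q1 = (d.a.0 + a.(0 + 0)) | b.b.(0 + 0) ⊢ =a=> q2, =b=> q3, =d=> q4
  q2 = (0 + 0) | b.b.(0 + 0) ⊢ =b=> q5
  q3 = (d.a.0 + a.(0 + 0)) | b.(0 + 0) ⊢ =a=> q5, =b=> q6, =d=> q7
  q4 = a.0 | b.b.(0 + 0) ⊢ =a=> q8, =b=> q7
  q5 = (0 + 0) | b.(0 + 0) ⊢ =b=> q9
  q6 = (d.a.0 + a.(0 + 0)) | (0 + 0) ⊢ =a=> q9, =d=> q10
  q7 = a.0 | b.(0 + 0) ⊢ =a=> q11, =b=> q10
  q8 = 0 | b.b.(0 + 0) ⊢ =b=> q11
  q9 = (0 + 0) | (0 + 0) ⊢ (no moves)
  q10 = a.0 | (0 + 0) ⊢ =a=> q12
  q11 = 0 | b.(0 + 0) ⊢ =b=> q12
  q12 = 0 | (0 + 0) ⊢ (no moves)
Partition-refinement fixed point:
  B0 = {p0, q0}
  B1 = {p1, q1}
  B2 = {p4, q4}
  B3 = {p7, q7}
  B4 = {p11, p5, q11, q5}
  B5 = {p12, p9, q12, q9}
  B6 = {p10, q10}
  B7 = {p2, p8, q2, q8}
  B8 = {p3, q3}
  B9 = {p6, q6}
p0 ∈ B0, q0 ∈ B0 → same block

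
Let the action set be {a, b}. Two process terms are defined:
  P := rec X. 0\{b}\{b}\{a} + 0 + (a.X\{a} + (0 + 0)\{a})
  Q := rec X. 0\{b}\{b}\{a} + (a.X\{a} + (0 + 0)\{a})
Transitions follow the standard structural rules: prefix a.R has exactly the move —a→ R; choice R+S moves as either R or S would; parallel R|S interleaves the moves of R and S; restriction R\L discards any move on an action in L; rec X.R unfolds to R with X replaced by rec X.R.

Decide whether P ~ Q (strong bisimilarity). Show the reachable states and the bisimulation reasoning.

YES

P's transition system — 2 states:
  s0 = rec X. 0\{b}\{b}\{a} + 0 + (a.X\{a} + (0 + 0)\{a}) | ··a··> s1
  s1 = (rec X. 0\{b}\{b}\{a} + 0 + (a.X\{a} + (0 + 0)\{a}))\{a} | stopped
Q's transition system — 2 states:
  t0 = rec X. 0\{b}\{b}\{a} + (a.X\{a} + (0 + 0)\{a}) | ··a··> t1
  t1 = (rec X. 0\{b}\{b}\{a} + (a.X\{a} + (0 + 0)\{a}))\{a} | stopped
Coarsest stable partition (strong bisimilarity classes):
  B0 = {s0, t0}
  B1 = {s1, t1}
s0 ∈ B0, t0 ∈ B0 → same block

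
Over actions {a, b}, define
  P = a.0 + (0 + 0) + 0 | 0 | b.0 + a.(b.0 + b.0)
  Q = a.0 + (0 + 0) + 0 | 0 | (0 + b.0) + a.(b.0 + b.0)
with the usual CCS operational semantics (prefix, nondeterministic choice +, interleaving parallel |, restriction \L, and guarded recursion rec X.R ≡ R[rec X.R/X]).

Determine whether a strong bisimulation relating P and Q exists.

YES

P's transition system — 4 states:
  p0 = a.0 + (0 + 0) + 0 | 0 | b.0 + a.(b.0 + b.0) has moves -a-> p1, -a-> p2, -b-> p3
  p1 = 0 has moves (no moves)
  p2 = b.0 + b.0 has moves -b-> p1
  p3 = 0 | 0 | 0 has moves (no moves)
Q's transition system — 4 states:
  q0 = a.0 + (0 + 0) + 0 | 0 | (0 + b.0) + a.(b.0 + b.0) has moves -a-> q1, -a-> q2, -b-> q3
  q1 = 0 has moves (no moves)
  q2 = b.0 + b.0 has moves -b-> q1
  q3 = 0 | 0 | 0 has moves (no moves)
Bisimilarity quotient blocks:
  B0 = {p0, q0}
  B1 = {p2, q2}
  B2 = {p1, p3, q1, q3}
p0 ∈ B0, q0 ∈ B0 → same block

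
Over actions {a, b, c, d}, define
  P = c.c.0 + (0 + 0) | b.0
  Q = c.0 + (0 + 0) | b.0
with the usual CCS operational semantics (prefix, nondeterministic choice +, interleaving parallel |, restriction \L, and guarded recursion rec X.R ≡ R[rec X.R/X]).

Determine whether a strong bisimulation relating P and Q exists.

not bisimilar

LTS(P): 4 reachable states
  u0 = c.c.0 + (0 + 0) | b.0 | ··b··> u1, ··c··> u2
  u1 = (0 + 0) | 0 | ·
  u2 = c.0 | ··c··> u3
  u3 = 0 | ·
LTS(Q): 3 reachable states
  v0 = c.0 + (0 + 0) | b.0 | ··b··> v1, ··c··> v2
  v1 = (0 + 0) | 0 | ·
  v2 = 0 | ·
Partition-refinement fixed point:
  B0 = {u0}
  B1 = {u2}
  B2 = {u1, u3, v1, v2}
  B3 = {v0}
u0 ∈ B0, v0 ∈ B3 → different blocks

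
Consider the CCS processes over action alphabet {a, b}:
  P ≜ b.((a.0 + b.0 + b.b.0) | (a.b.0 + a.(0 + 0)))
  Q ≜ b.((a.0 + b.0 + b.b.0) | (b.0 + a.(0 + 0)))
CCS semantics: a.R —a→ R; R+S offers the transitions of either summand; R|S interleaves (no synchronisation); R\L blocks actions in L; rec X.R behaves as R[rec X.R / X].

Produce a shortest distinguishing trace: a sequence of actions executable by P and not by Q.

Reachable graph of P (13 states):
  u0 = b.((a.0 + b.0 + b.b.0) | (a.b.0 + a.(0 + 0))) has moves =b=> u1
  u1 = (a.0 + b.0 + b.b.0) | (a.b.0 + a.(0 + 0)) has moves =a=> u2, =a=> u3, =a=> u4, =b=> u4, =b=> u5
  u2 = (a.0 + b.0 + b.b.0) | (0 + 0) has moves =a=> u6, =b=> u6, =b=> u7
  u3 = (a.0 + b.0 + b.b.0) | b.0 has moves =a=> u8, =b=> u10, =b=> u8, =b=> u9
  u4 = 0 | (a.b.0 + a.(0 + 0)) has moves =a=> u6, =a=> u8
  u5 = b.0 | (a.b.0 + a.(0 + 0)) has moves =a=> u10, =a=> u7, =b=> u4
  u6 = 0 | (0 + 0) has moves stopped
  u7 = b.0 | (0 + 0) has moves =b=> u6
  u8 = 0 | b.0 has moves =b=> u11
  u9 = (a.0 + b.0 + b.b.0) | 0 has moves =a=> u11, =b=> u11, =b=> u12
  u10 = b.0 | b.0 has moves =b=> u12, =b=> u8
  u11 = 0 | 0 has moves stopped
  u12 = b.0 | 0 has moves =b=> u11
Reachable graph of Q (10 states):
  v0 = b.((a.0 + b.0 + b.b.0) | (b.0 + a.(0 + 0))) has moves =b=> v1
  v1 = (a.0 + b.0 + b.b.0) | (b.0 + a.(0 + 0)) has moves =a=> v2, =a=> v3, =b=> v3, =b=> v4, =b=> v5
  v2 = (a.0 + b.0 + b.b.0) | (0 + 0) has moves =a=> v6, =b=> v6, =b=> v7
  v3 = 0 | (b.0 + a.(0 + 0)) has moves =a=> v6, =b=> v8
  v4 = (a.0 + b.0 + b.b.0) | 0 has moves =a=> v8, =b=> v8, =b=> v9
  v5 = b.0 | (b.0 + a.(0 + 0)) has moves =a=> v7, =b=> v3, =b=> v9
  v6 = 0 | (0 + 0) has moves stopped
  v7 = b.0 | (0 + 0) has moves =b=> v6
  v8 = 0 | 0 has moves stopped
  v9 = b.0 | 0 has moves =b=> v8
Trace ⟨baab⟩ through P, begin at {u0}:
  step 1 (b): {u1}
  step 2 (a): {u2, u3, u4}
  step 3 (a): {u6, u8}
  step 4 (b): {u11}
  — P admits the full trace.
Trace ⟨baab⟩ through Q, begin at {v0}:
  step 1 (b): {v1}
  step 2 (a): {v2, v3}
  step 3 (a): {v6}
  step 4 (b): no successor for Q

baab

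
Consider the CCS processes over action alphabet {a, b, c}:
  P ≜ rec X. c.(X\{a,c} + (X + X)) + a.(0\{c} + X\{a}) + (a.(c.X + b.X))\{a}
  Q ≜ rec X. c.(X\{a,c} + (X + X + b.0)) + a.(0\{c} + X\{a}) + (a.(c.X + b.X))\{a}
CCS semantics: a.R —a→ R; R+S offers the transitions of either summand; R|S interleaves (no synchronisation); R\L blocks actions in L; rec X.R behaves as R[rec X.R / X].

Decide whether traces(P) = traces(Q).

LTS(P): 4 reachable states
  p0 = rec X. c.(X\{a,c} + (X + X)) + a.(0\{c} + X\{a}) + (a.(c.X + b.X))\{a} ⊢ ··a··> p1, ··c··> p2
  p1 = 0\{c} + (rec X. c.(X\{a,c} + (X + X)) + a.(0\{c} + X\{a}) + (a.(c.X + b.X))\{a})\{a} ⊢ ··c··> p3
  p2 = (rec X. c.(X\{a,c} + (X + X)) + a.(0\{c} + X\{a}) + (a.(c.X + b.X))\{a})\{a,c} + ((rec X. c.(X\{a,c} + (X + X)) + a.(0\{c} + X\{a}) + (a.(c.X + b.X))\{a}) + (rec X. c.(X\{a,c} + (X + X)) + a.(0\{c} + X\{a}) + (a.(c.X + b.X))\{a})) ⊢ ··a··> p1, ··c··> p2
  p3 = ((rec X. c.(X\{a,c} + (X + X)) + a.(0\{c} + X\{a}) + (a.(c.X + b.X))\{a})\{a,c} + ((rec X. c.(X\{a,c} + (X + X)) + a.(0\{c} + X\{a}) + (a.(c.X + b.X))\{a}) + (rec X. c.(X\{a,c} + (X + X)) + a.(0\{c} + X\{a}) + (a.(c.X + b.X))\{a})))\{a} ⊢ ··c··> p3
LTS(Q): 6 reachable states
  q0 = rec X. c.(X\{a,c} + (X + X + b.0)) + a.(0\{c} + X\{a}) + (a.(c.X + b.X))\{a} ⊢ ··a··> q1, ··c··> q2
  q1 = 0\{c} + (rec X. c.(X\{a,c} + (X + X + b.0)) + a.(0\{c} + X\{a}) + (a.(c.X + b.X))\{a})\{a} ⊢ ··c··> q3
  q2 = (rec X. c.(X\{a,c} + (X + X + b.0)) + a.(0\{c} + X\{a}) + (a.(c.X + b.X))\{a})\{a,c} + ((rec X. c.(X\{a,c} + (X + X + b.0)) + a.(0\{c} + X\{a}) + (a.(c.X + b.X))\{a}) + (rec X. c.(X\{a,c} + (X + X + b.0)) + a.(0\{c} + X\{a}) + (a.(c.X + b.X))\{a}) + b.0) ⊢ ··a··> q1, ··b··> q4, ··c··> q2
  q3 = ((rec X. c.(X\{a,c} + (X + X + b.0)) + a.(0\{c} + X\{a}) + (a.(c.X + b.X))\{a})\{a,c} + ((rec X. c.(X\{a,c} + (X + X + b.0)) + a.(0\{c} + X\{a}) + (a.(c.X + b.X))\{a}) + (rec X. c.(X\{a,c} + (X + X + b.0)) + a.(0\{c} + X\{a}) + (a.(c.X + b.X))\{a}) + b.0))\{a} ⊢ ··b··> q5, ··c··> q3
  q4 = 0 ⊢ stopped
  q5 = 0\{a} ⊢ stopped
Executing cb from Q (initial set {q0}):
  after c @ step 1: {q2}
  after b @ step 2: {q4}
  — Q admits the full trace.
Executing cb from P (initial set {p0}):
  after c @ step 1: {p2}
  after b @ step 2: ∅  — P cannot continue

NO — witness ⟨cb⟩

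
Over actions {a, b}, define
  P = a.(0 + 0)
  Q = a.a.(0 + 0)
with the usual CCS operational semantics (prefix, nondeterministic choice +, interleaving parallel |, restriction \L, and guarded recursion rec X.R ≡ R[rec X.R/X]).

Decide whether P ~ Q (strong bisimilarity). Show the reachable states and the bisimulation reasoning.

Reachable graph of P (2 states):
  u0 = a.(0 + 0) ⊢ =a=> u1
  u1 = 0 + 0 ⊢ (no moves)
Reachable graph of Q (3 states):
  v0 = a.a.(0 + 0) ⊢ =a=> v1
  v1 = a.(0 + 0) ⊢ =a=> v2
  v2 = 0 + 0 ⊢ (no moves)
Coarsest stable partition (strong bisimilarity classes):
  B0 = {u0, v1}
  B1 = {u1, v2}
  B2 = {v0}
u0 ∈ B0, v0 ∈ B2 → different blocks

not bisimilar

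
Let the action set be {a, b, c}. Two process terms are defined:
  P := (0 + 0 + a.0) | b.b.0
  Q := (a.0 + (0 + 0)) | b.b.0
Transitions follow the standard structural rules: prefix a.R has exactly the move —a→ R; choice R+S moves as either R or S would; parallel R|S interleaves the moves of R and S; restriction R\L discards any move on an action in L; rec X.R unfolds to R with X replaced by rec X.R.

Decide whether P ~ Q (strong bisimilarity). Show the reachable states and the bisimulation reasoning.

bisimilar

LTS(P): 6 reachable states
  u0 = (0 + 0 + a.0) | b.b.0 has moves ··a··> u1, ··b··> u2
  u1 = 0 | b.b.0 has moves ··b··> u3
  u2 = (0 + 0 + a.0) | b.0 has moves ··a··> u3, ··b··> u4
  u3 = 0 | b.0 has moves ··b··> u5
  u4 = (0 + 0 + a.0) | 0 has moves ··a··> u5
  u5 = 0 | 0 has moves stopped
LTS(Q): 6 reachable states
  v0 = (a.0 + (0 + 0)) | b.b.0 has moves ··a··> v1, ··b··> v2
  v1 = 0 | b.b.0 has moves ··b··> v3
  v2 = (a.0 + (0 + 0)) | b.0 has moves ··a··> v3, ··b··> v4
  v3 = 0 | b.0 has moves ··b··> v5
  v4 = (a.0 + (0 + 0)) | 0 has moves ··a··> v5
  v5 = 0 | 0 has moves stopped
Partition-refinement fixed point:
  B0 = {u0, v0}
  B1 = {u2, v2}
  B2 = {u4, v4}
  B3 = {u5, v5}
  B4 = {u3, v3}
  B5 = {u1, v1}
u0 ∈ B0, v0 ∈ B0 → same block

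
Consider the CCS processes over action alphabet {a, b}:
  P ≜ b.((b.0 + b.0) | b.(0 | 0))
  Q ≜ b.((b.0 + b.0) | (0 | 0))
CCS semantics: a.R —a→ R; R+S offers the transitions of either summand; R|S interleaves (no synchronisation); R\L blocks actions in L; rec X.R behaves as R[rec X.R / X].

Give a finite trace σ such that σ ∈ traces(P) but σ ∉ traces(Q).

LTS(P): 5 reachable states
  s0 = b.((b.0 + b.0) | b.(0 | 0)) → =b=> s1
  s1 = (b.0 + b.0) | b.(0 | 0) → =b=> s2, =b=> s3
  s2 = (b.0 + b.0) | (0 | 0) → =b=> s4
  s3 = 0 | b.(0 | 0) → =b=> s4
  s4 = 0 | (0 | 0) → stopped
LTS(Q): 3 reachable states
  t0 = b.((b.0 + b.0) | (0 | 0)) → =b=> t1
  t1 = (b.0 + b.0) | (0 | 0) → =b=> t2
  t2 = 0 | (0 | 0) → stopped
Run σ = ⟨bbb⟩ on P: start {s0}
  after b @ step 1: {s1}
  after b @ step 2: {s2, s3}
  after b @ step 3: {s4}
  P completes σ.
Run σ = ⟨bbb⟩ on Q: start {t0}
  after b @ step 1: {t1}
  after b @ step 2: {t2}
  after b @ step 3: ∅  — Q cannot continue

bbb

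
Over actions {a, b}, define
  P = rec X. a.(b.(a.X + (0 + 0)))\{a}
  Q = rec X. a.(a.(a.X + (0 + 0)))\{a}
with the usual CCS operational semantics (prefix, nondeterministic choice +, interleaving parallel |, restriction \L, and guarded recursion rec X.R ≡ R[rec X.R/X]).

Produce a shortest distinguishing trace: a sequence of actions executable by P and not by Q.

ab

Reachable graph of P (3 states):
  u0 = rec X. a.(b.(a.X + (0 + 0)))\{a} → --a--▸ u1
  u1 = (b.(a.(rec X. a.(b.(a.X + (0 + 0)))\{a}) + (0 + 0)))\{a} → --b--▸ u2
  u2 = (a.(rec X. a.(b.(a.X + (0 + 0)))\{a}) + (0 + 0))\{a} → stopped
Reachable graph of Q (2 states):
  v0 = rec X. a.(a.(a.X + (0 + 0)))\{a} → --a--▸ v1
  v1 = (a.(a.(rec X. a.(a.(a.X + (0 + 0)))\{a}) + (0 + 0)))\{a} → stopped
Run σ = ⟨ab⟩ on P: start {u0}
  step 1 (a): {u1}
  step 2 (b): {u2}
  P completes σ.
Run σ = ⟨ab⟩ on Q: start {v0}
  step 1 (a): {v1}
  step 2 (b): ∅ (Q stuck)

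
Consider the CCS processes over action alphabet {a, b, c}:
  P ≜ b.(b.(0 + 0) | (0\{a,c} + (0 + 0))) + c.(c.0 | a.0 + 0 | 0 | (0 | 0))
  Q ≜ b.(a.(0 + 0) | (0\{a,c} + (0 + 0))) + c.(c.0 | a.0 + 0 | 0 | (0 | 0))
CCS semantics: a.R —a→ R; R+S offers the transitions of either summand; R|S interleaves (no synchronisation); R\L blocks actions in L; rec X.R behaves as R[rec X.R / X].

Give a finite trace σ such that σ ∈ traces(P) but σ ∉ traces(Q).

P's transition system — 7 states:
  m0 = b.(b.(0 + 0) | (0\{a,c} + (0 + 0))) + c.(c.0 | a.0 + 0 | 0 | (0 | 0)) :: --b--▸ m1, --c--▸ m2
  m1 = b.(0 + 0) | (0\{a,c} + (0 + 0)) :: --b--▸ m3
  m2 = c.0 | a.0 + 0 | 0 | (0 | 0) :: --a--▸ m4, --c--▸ m5
  m3 = (0 + 0) | (0\{a,c} + (0 + 0)) :: (no moves)
  m4 = c.0 | 0 :: --c--▸ m6
  m5 = 0 | a.0 :: --a--▸ m6
  m6 = 0 | 0 :: (no moves)
Q's transition system — 7 states:
  n0 = b.(a.(0 + 0) | (0\{a,c} + (0 + 0))) + c.(c.0 | a.0 + 0 | 0 | (0 | 0)) :: --b--▸ n1, --c--▸ n2
  n1 = a.(0 + 0) | (0\{a,c} + (0 + 0)) :: --a--▸ n3
  n2 = c.0 | a.0 + 0 | 0 | (0 | 0) :: --a--▸ n4, --c--▸ n5
  n3 = (0 + 0) | (0\{a,c} + (0 + 0)) :: (no moves)
  n4 = c.0 | 0 :: --c--▸ n6
  n5 = 0 | a.0 :: --a--▸ n6
  n6 = 0 | 0 :: (no moves)
Run σ = ⟨bb⟩ on P: start {m0}
  [1] b ⇒ {m1}
  [2] b ⇒ {m3}
  ✓ P
Run σ = ⟨bb⟩ on Q: start {n0}
  [1] b ⇒ {n1}
  [2] b ⇒ ∅ (Q stuck)

bb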